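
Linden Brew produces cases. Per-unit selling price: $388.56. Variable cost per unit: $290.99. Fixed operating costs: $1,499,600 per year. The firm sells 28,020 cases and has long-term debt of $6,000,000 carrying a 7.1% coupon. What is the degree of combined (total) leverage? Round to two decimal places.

Contribution at this volume is 28,020 × $97.57 = $2,733,911.40.
Subtracting fixed costs: EBIT = $2,733,911.40 − $1,499,600 = $1,234,311.40. Interest = $426,000.00.
DOL = $2,733,911.40 ÷ $1,234,311.40 = 2.2149; DFL = $1,234,311.40 ÷ $808,311.40 = 1.5270.
Combined leverage = 2.2149 × 1.5270 = 3.3822.

3.38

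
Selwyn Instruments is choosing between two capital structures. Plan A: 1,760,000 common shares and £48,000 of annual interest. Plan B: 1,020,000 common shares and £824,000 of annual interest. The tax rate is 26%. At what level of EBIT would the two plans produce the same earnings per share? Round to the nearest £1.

At indifference, (EBIT − 48,000)(1 − t)/1,760,000 = (EBIT − 824,000)(1 − t)/1,020,000.
The (1 − t) factor cancels: (EBIT − 48,000) × 1,020,000 = (EBIT − 824,000) × 1,760,000.
Solving, EBIT = (824,000·1,760,000 − 48,000·1,020,000) / (1,760,000 − 1,020,000) = 1,401,280,000,000 / 740,000 = 1,893,621.62.

£1,893,622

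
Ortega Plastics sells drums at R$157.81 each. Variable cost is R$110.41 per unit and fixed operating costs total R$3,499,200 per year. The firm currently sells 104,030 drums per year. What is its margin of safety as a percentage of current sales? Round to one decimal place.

Unit CM = price − variable cost = R$157.81 − R$110.41 = R$47.40. Break-even units = R$3,499,200 ÷ R$47.40 = 73,822.78; break-even revenue = 73,822.78 × R$157.81 = R$11,649,973.67.
Actual sales revenue = 104,030 × R$157.81 = R$16,416,974.30.
Margin of safety = (R$16,416,974.30 − R$11,649,973.67) ÷ R$16,416,974.30 = 29.0%.

29.0%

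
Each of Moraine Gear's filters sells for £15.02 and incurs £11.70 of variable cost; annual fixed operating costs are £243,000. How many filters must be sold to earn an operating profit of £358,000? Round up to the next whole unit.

181,025 filters

Each unit contributes £15.02 − £11.70 = £3.32.
Need Q such that Q × £3.32 − £243,000 = £358,000, i.e. Q = £601,000 / £3.32 = 181,024.10 → 181,025.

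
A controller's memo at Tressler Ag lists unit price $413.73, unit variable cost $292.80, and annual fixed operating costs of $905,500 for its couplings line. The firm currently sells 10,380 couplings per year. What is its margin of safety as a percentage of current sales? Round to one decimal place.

27.9%

Contribution margin per unit = $413.73 − $292.80 = $120.93. Break-even units = $905,500 ÷ $120.93 = 7,487.80; break-even revenue = 7,487.80 × $413.73 = $3,097,928.68.
Current sales = 10,380 × $413.73 = $4,294,517.40.
Margin of safety = ($4,294,517.40 − $3,097,928.68) ÷ $4,294,517.40 = 27.9%.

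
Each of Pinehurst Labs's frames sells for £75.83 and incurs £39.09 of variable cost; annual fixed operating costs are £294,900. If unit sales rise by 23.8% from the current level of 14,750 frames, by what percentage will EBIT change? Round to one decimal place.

Contribution at this volume is 14,750 × £36.74 = £541,915.00.
EBIT = £541,915.00 − £294,900 = £247,015.00.
Degree of operating leverage = £541,915.00 / £247,015.00 = 2.1939.
%ΔEBIT = DOL × %ΔSales = 2.1939 × +23.8% = +52.2%.

+52.2%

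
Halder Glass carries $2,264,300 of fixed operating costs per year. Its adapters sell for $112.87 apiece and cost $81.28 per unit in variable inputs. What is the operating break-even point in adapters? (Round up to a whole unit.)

Contribution margin per unit = $112.87 − $81.28 = $31.59.
Break-even volume = fixed costs ÷ CM per unit = $2,264,300 ÷ $31.59 = 71,677.75, so 71,678 adapters.

71,678 adapters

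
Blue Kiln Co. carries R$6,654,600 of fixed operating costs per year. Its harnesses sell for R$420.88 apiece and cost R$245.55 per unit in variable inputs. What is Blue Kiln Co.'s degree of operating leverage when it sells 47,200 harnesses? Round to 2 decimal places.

5.11

At 47,200 units, contribution = 47,200 × R$175.33 = R$8,275,576.00.
Operating income = contribution − fixed costs = R$8,275,576.00 − R$6,654,600 = R$1,620,976.00.
DOL = contribution ÷ EBIT = R$8,275,576.00 ÷ R$1,620,976.00 = 5.1053.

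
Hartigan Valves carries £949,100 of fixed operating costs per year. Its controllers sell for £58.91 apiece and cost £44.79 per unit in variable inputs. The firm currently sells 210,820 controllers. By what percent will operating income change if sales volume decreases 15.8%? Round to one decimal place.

Contribution at this volume is 210,820 × £14.12 = £2,976,778.40.
EBIT = £2,976,778.40 − £949,100 = £2,027,678.40.
Degree of operating leverage = £2,976,778.40 / £2,027,678.40 = 1.4681.
So EBIT moves 1.4681 × (-15.8%) = -23.2%.

-23.2%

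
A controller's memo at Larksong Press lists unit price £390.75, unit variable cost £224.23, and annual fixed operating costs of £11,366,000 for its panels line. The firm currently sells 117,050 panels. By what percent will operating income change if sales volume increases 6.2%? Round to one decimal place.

+14.9%

Total contribution margin = 117,050 × £166.52 = £19,491,166.00.
Operating income = contribution − fixed costs = £19,491,166.00 − £11,366,000 = £8,125,166.00.
So DOL = total CM / EBIT = £19,491,166.00 / £8,125,166.00 = 2.3989.
Operating income changes by 2.3989 × +6.2% = +14.9%.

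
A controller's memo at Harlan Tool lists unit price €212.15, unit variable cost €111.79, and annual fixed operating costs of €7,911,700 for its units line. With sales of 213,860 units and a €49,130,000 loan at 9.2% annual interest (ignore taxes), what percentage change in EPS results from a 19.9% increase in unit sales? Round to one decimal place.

+47.3%

At 213,860 units, contribution = 213,860 × €100.36 = €21,462,989.60.
Operating income = contribution − fixed costs = €21,462,989.60 − €7,911,700 = €13,551,289.60.
Interest = €4,519,960.00, so EBIT − I = €9,031,329.60.
Degree of combined leverage = contribution ÷ (EBIT − I) = €21,462,989.60 ÷ €9,031,329.60 = 2.3765.
EPS therefore changes by 2.3765 × (+19.9%) = +47.3%.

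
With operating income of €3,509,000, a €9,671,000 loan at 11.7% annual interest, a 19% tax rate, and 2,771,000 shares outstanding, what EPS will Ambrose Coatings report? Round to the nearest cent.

€0.69

Pre-tax income = €3,509,000 − €1,131,507.00 = €2,377,493.00.
Net income = €2,377,493.00 × (1 − 0.19) = €1,925,769.33.
EPS = €1,925,769.33 ÷ 2,771,000 = €0.69.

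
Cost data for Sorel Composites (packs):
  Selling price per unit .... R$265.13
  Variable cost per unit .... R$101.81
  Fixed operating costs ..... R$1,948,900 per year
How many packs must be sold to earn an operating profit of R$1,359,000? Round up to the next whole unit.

Each unit contributes R$265.13 − R$101.81 = R$163.32.
Need Q such that Q × R$163.32 − R$1,948,900 = R$1,359,000, i.e. Q = R$3,307,900 / R$163.32 = 20,254.10 → 20,255.

20,255 packs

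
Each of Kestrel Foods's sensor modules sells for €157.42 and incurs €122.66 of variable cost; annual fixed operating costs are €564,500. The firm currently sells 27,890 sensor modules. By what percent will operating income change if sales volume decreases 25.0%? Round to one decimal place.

Total contribution margin = 27,890 × €34.76 = €969,456.40.
Subtracting fixed costs: EBIT = €969,456.40 − €564,500 = €404,956.40.
So DOL = total CM / EBIT = €969,456.40 / €404,956.40 = 2.3940.
Operating income changes by 2.3940 × -25.0% = -59.8%.

-59.8%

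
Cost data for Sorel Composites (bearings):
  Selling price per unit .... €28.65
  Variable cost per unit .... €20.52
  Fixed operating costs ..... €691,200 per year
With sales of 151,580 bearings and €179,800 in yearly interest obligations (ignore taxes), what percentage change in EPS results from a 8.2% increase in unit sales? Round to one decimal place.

+28.0%

Total contribution margin = 151,580 × €8.13 = €1,232,345.40.
Subtracting fixed costs: EBIT = €1,232,345.40 − €691,200 = €541,145.40.
Interest = €179,800.00, so EBIT − I = €361,345.40.
DCL = total CM / (EBIT − I) = €1,232,345.40 / €361,345.40 = 3.4104.
%ΔEPS = DCL × %ΔSales = 3.4104 × +8.2% = +28.0%.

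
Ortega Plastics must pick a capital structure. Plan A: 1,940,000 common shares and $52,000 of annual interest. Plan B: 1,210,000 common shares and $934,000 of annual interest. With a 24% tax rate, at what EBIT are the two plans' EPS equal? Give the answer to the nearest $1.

Set EPS_A = EPS_B: (EBIT − $52,000)(1 − 0.24) ÷ 1,940,000 = (EBIT − $934,000)(1 − 0.24) ÷ 1,210,000.
Cancelling (1 − t) and cross-multiplying: 1,210,000·(EBIT − 52,000) = 1,940,000·(EBIT − 934,000).
Solving, EBIT = (934,000·1,940,000 − 52,000·1,210,000) / (1,940,000 − 1,210,000) = 1,749,040,000,000 / 730,000 = 2,395,945.21.

$2,395,945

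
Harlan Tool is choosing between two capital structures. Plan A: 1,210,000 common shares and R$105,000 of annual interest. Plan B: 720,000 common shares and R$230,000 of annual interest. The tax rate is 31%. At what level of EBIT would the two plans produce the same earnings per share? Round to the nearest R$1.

At indifference, (EBIT − 105,000)(1 − t)/1,210,000 = (EBIT − 230,000)(1 − t)/720,000.
The (1 − t) factor cancels: (EBIT − 105,000) × 720,000 = (EBIT − 230,000) × 1,210,000.
Solving, EBIT = (230,000·1,210,000 − 105,000·720,000) / (1,210,000 − 720,000) = 202,700,000,000 / 490,000 = 413,673.47.

R$413,673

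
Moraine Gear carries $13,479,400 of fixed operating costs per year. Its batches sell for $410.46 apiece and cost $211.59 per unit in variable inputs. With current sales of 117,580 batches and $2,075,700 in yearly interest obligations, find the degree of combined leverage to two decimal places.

2.99

At 117,580 units, contribution = 117,580 × $198.87 = $23,383,134.60.
Operating income = contribution − fixed costs = $23,383,134.60 − $13,479,400 = $9,903,734.60. Interest = $2,075,700.00, so EBIT − I = $7,828,034.60.
DCL = contribution ÷ (EBIT − I) = $23,383,134.60 ÷ $7,828,034.60 = 2.9871.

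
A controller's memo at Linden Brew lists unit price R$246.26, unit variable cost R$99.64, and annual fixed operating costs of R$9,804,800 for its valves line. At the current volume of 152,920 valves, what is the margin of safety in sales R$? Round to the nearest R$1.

Unit CM = price − variable cost = R$246.26 − R$99.64 = R$146.62. Break-even units = R$9,804,800 ÷ R$146.62 = 66,872.19; break-even revenue = 66,872.19 × R$246.26 = R$16,467,944.67.
Actual sales revenue = 152,920 × R$246.26 = R$37,658,079.20.
Margin of safety = R$37,658,079.20 − R$16,467,944.67 = R$21,190,135.

R$21,190,135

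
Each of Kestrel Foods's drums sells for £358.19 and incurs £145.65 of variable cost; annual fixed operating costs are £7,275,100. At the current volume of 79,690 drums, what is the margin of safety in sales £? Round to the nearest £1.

Contribution margin per unit = £358.19 − £145.65 = £212.54. Break-even units = £7,275,100 ÷ £212.54 = 34,229.32; break-even revenue = 34,229.32 × £358.19 = £12,260,600.68.
Current sales = 79,690 × £358.19 = £28,544,161.10.
Margin of safety = £28,544,161.10 − £12,260,600.68 = £16,283,560.

£16,283,560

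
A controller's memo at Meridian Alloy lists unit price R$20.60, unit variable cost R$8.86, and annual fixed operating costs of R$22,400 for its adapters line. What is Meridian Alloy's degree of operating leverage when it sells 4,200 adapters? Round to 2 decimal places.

1.83

Total contribution margin = 4,200 × R$11.74 = R$49,308.00.
Operating income = contribution − fixed costs = R$49,308.00 − R$22,400 = R$26,908.00.
DOL = contribution ÷ EBIT = R$49,308.00 ÷ R$26,908.00 = 1.8325.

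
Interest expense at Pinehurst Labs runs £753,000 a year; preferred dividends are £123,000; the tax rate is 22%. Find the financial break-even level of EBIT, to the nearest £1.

£910,692

Grossing the preferred dividend up to pre-tax terms: £123,000 / (1 − 0.22) = £157,692.31.
Financial break-even EBIT = interest + D_p ÷ (1 − t) = £753,000 + £157,692.31 = £910,692.31.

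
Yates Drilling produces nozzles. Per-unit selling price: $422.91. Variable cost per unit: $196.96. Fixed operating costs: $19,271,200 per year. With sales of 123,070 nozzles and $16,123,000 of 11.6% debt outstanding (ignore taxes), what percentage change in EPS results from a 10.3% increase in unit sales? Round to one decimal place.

Total contribution margin = 123,070 × $225.95 = $27,807,666.50.
Subtracting fixed costs: EBIT = $27,807,666.50 − $19,271,200 = $8,536,466.50.
After interest of $1,870,268.00, pre-tax earnings = $6,666,198.50.
Degree of combined leverage = contribution ÷ (EBIT − I) = $27,807,666.50 ÷ $6,666,198.50 = 4.1714.
%ΔEPS = DCL × %ΔSales = 4.1714 × +10.3% = +43.0%.

+43.0%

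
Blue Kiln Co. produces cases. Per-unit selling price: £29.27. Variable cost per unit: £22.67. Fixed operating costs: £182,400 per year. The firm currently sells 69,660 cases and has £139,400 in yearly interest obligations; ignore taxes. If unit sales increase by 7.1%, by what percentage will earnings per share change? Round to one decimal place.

+23.7%

Total contribution margin = 69,660 × £6.60 = £459,756.00.
EBIT = £459,756.00 − £182,400 = £277,356.00.
Interest = £139,400.00, so EBIT − I = £137,956.00.
DCL = total CM / (EBIT − I) = £459,756.00 / £137,956.00 = 3.3326.
EPS therefore changes by 3.3326 × (+7.1%) = +23.7%.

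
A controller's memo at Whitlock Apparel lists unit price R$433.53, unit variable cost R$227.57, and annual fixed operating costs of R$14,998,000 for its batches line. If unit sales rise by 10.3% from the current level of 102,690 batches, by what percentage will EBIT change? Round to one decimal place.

Total contribution margin = 102,690 × R$205.96 = R$21,150,032.40.
Subtracting fixed costs: EBIT = R$21,150,032.40 − R$14,998,000 = R$6,152,032.40.
So DOL = total CM / EBIT = R$21,150,032.40 / R$6,152,032.40 = 3.4379.
Operating income changes by 3.4379 × +10.3% = +35.4%.

+35.4%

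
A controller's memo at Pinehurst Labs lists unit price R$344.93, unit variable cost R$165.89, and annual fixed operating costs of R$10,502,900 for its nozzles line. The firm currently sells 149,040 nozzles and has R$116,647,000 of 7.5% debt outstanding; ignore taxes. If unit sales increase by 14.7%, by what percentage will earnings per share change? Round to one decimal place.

+52.8%

Total contribution margin = 149,040 × R$179.04 = R$26,684,121.60.
EBIT = R$26,684,121.60 − R$10,502,900 = R$16,181,221.60.
After interest of R$8,748,525.00, pre-tax earnings = R$7,432,696.60.
DCL = total CM / (EBIT − I) = R$26,684,121.60 / R$7,432,696.60 = 3.5901.
%ΔEPS = DCL × %ΔSales = 3.5901 × +14.7% = +52.8%.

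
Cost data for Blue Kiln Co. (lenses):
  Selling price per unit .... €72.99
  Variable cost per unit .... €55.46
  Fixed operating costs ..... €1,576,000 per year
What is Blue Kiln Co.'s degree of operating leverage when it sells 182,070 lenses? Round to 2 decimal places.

Contribution at this volume is 182,070 × €17.53 = €3,191,687.10.
Operating income = contribution − fixed costs = €3,191,687.10 − €1,576,000 = €1,615,687.10.
DOL = contribution ÷ EBIT = €3,191,687.10 ÷ €1,615,687.10 = 1.9754.

1.98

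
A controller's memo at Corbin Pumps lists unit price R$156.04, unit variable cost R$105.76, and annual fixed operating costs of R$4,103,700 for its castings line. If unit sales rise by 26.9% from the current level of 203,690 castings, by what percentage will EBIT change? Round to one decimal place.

Total contribution margin = 203,690 × R$50.28 = R$10,241,533.20.
Subtracting fixed costs: EBIT = R$10,241,533.20 − R$4,103,700 = R$6,137,833.20.
Degree of operating leverage = R$10,241,533.20 / R$6,137,833.20 = 1.6686.
So EBIT moves 1.6686 × (+26.9%) = +44.9%.

+44.9%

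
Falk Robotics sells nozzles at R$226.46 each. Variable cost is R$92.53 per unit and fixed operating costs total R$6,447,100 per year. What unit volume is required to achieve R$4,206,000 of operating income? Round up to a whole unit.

79,543 nozzles

Contribution margin per unit = R$226.46 − R$92.53 = R$133.93.
Required volume = (fixed costs + target profit) ÷ CM = (R$6,447,100 + R$4,206,000) ÷ R$133.93 = 79,542.30, so 79,543 nozzles.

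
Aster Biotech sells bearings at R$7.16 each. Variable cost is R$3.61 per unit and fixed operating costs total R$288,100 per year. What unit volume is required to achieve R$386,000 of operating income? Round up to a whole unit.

189,888 bearings

Unit CM = price − variable cost = R$7.16 − R$3.61 = R$3.55.
Units = (FC + target) / CM = (R$288,100 + R$386,000) / R$3.55 = 189,887.32, so 189,888 bearings.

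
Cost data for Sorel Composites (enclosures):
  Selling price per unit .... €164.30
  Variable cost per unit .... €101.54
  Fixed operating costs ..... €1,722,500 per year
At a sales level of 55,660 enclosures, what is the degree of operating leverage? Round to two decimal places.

Contribution at this volume is 55,660 × €62.76 = €3,493,221.60.
Operating income = contribution − fixed costs = €3,493,221.60 − €1,722,500 = €1,770,721.60.
So DOL = total CM / EBIT = €3,493,221.60 / €1,770,721.60 = 1.9728.

1.97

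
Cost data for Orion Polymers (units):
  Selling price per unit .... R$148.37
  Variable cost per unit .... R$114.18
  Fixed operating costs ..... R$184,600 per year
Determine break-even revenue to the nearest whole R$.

R$801,085

CM per unit = R$148.37 − R$114.18 = R$34.19; CM ratio = R$34.19 / R$148.37 = 0.2304.
Break-even revenue = fixed costs × price ÷ CM = R$184,600 × R$148.37 ÷ R$34.19 = R$801,085.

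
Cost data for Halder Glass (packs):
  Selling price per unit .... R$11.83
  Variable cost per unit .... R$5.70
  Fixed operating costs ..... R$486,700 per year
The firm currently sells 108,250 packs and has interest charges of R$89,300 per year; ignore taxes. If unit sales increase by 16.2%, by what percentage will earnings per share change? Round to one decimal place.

Contribution at this volume is 108,250 × R$6.13 = R$663,572.50.
EBIT = R$663,572.50 − R$486,700 = R$176,872.50.
Interest = R$89,300.00, so EBIT − I = R$87,572.50.
Degree of combined leverage = contribution ÷ (EBIT − I) = R$663,572.50 ÷ R$87,572.50 = 7.5774.
EPS therefore changes by 7.5774 × (+16.2%) = +122.8%.

+122.8%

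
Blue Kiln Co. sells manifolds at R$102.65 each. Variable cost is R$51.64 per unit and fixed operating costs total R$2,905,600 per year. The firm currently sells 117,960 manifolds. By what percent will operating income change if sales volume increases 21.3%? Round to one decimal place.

Contribution at this volume is 117,960 × R$51.01 = R$6,017,139.60.
Operating income = contribution − fixed costs = R$6,017,139.60 − R$2,905,600 = R$3,111,539.60.
So DOL = total CM / EBIT = R$6,017,139.60 / R$3,111,539.60 = 1.9338.
Operating income changes by 1.9338 × +21.3% = +41.2%.

+41.2%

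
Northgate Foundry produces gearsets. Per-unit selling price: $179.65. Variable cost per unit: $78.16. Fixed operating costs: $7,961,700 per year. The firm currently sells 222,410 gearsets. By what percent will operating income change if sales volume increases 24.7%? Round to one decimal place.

Contribution at this volume is 222,410 × $101.49 = $22,572,390.90.
Operating income = contribution − fixed costs = $22,572,390.90 − $7,961,700 = $14,610,690.90.
Degree of operating leverage = $22,572,390.90 / $14,610,690.90 = 1.5449.
So EBIT moves 1.5449 × (+24.7%) = +38.2%.

+38.2%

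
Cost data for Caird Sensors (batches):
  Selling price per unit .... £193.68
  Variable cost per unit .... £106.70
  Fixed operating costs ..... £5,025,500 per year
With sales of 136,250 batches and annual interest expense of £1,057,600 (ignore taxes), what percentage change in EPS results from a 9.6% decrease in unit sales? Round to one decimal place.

Total contribution margin = 136,250 × £86.98 = £11,851,025.00.
EBIT = £11,851,025.00 − £5,025,500 = £6,825,525.00.
After interest of £1,057,600.00, pre-tax earnings = £5,767,925.00.
Degree of combined leverage = contribution ÷ (EBIT − I) = £11,851,025.00 ÷ £5,767,925.00 = 2.0546.
%ΔEPS = DCL × %ΔSales = 2.0546 × -9.6% = -19.7%.

-19.7%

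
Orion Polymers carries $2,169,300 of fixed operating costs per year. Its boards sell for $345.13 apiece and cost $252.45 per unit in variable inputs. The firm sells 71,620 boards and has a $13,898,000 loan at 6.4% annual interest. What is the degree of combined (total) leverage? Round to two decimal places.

Contribution at this volume is 71,620 × $92.68 = $6,637,741.60.
EBIT = $6,637,741.60 − $2,169,300 = $4,468,441.60. Interest = $889,472.00.
DOL = $6,637,741.60 ÷ $4,468,441.60 = 1.4855; DFL = $4,468,441.60 ÷ $3,578,969.60 = 1.2485.
DCL = DOL × DFL = 1.4855 × 1.2485 = 1.8546.

1.85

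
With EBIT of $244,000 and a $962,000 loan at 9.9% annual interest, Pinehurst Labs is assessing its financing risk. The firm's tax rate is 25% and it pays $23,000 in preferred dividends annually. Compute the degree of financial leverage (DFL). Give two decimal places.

Annual interest charges come to $95,238.00.
Pre-tax preferred-dividend burden = $23,000 ÷ (1 − 0.25) = $30,666.67.
DFL = EBIT ÷ [EBIT − I − D_p/(1−t)] = $244,000 ÷ [$244,000 − $95,238.00 − $30,666.67] = $244,000 ÷ $118,095.33 = 2.0661.

2.07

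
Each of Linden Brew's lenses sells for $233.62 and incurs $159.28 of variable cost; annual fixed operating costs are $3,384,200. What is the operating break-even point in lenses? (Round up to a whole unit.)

45,524 lenses

Contribution margin per unit = $233.62 − $159.28 = $74.34.
Break-even Q = $3,384,200 / $74.34 = 45,523.27 → 45,524 lenses.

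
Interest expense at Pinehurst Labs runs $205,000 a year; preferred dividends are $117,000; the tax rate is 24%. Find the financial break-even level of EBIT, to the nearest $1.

$358,947

Preferred dividends are paid after tax, so their pre-tax equivalent is $117,000 ÷ (1 − 0.24) = $153,947.37.
EPS = 0 when EBIT covers interest plus the pre-tax preferred burden: $205,000 + $153,947.37 = $358,947.37.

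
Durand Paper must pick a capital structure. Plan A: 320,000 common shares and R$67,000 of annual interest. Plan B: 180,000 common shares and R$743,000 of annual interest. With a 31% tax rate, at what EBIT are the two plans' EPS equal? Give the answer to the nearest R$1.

At indifference, (EBIT − 67,000)(1 − t)/320,000 = (EBIT − 743,000)(1 − t)/180,000.
The (1 − t) factor cancels: (EBIT − 67,000) × 180,000 = (EBIT − 743,000) × 320,000.
EBIT × (320,000 − 180,000) = 743,000 × 320,000 − 67,000 × 180,000 = 225,700,000,000, so EBIT = 225,700,000,000 ÷ 140,000 = 1,612,142.86.

R$1,612,143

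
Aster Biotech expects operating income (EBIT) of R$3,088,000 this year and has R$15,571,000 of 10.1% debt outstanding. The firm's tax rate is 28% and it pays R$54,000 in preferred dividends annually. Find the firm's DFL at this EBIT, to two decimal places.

Annual interest charges come to R$1,572,671.00.
Pre-tax preferred-dividend burden = R$54,000 ÷ (1 − 0.28) = R$75,000.00.
DFL = EBIT ÷ [EBIT − I − D_p/(1−t)] = R$3,088,000 ÷ [R$3,088,000 − R$1,572,671.00 − R$75,000.00] = R$3,088,000 ÷ R$1,440,329.00 = 2.1440.

2.14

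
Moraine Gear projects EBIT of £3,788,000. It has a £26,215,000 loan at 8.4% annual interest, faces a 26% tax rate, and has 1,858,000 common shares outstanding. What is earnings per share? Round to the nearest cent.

£0.63

Pre-tax income = £3,788,000 − £2,202,060.00 = £1,585,940.00.
Net income = £1,585,940.00 × (1 − 0.26) = £1,173,595.60.
Per share: £1,173,595.60 / 1,858,000 shares = £0.63.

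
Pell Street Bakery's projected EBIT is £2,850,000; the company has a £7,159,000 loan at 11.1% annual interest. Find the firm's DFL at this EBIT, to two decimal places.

1.39

Annual interest charges come to £794,649.00.
DFL = EBIT ÷ (EBIT − I) = £2,850,000 ÷ (£2,850,000 − £794,649.00) = £2,850,000 ÷ £2,055,351.00 = 1.3866.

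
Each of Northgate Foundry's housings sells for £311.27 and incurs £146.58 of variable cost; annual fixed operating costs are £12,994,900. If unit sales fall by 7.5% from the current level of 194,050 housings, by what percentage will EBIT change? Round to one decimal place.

At 194,050 units, contribution = 194,050 × £164.69 = £31,958,094.50.
EBIT = £31,958,094.50 − £12,994,900 = £18,963,194.50.
So DOL = total CM / EBIT = £31,958,094.50 / £18,963,194.50 = 1.6853.
%ΔEBIT = DOL × %ΔSales = 1.6853 × -7.5% = -12.6%.

-12.6%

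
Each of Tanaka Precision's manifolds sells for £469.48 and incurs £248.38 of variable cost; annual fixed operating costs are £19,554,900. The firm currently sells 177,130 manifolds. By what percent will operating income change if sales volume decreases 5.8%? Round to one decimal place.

Total contribution margin = 177,130 × £221.10 = £39,163,443.00.
Subtracting fixed costs: EBIT = £39,163,443.00 − £19,554,900 = £19,608,543.00.
DOL = contribution ÷ EBIT = £39,163,443.00 ÷ £19,608,543.00 = 1.9973.
%ΔEBIT = DOL × %ΔSales = 1.9973 × -5.8% = -11.6%.

-11.6%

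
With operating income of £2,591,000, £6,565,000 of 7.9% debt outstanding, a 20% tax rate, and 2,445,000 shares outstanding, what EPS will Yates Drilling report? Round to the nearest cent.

£0.68

Pre-tax income = £2,591,000 − £518,635.00 = £2,072,365.00.
After tax at 20%: net income = £2,072,365.00 × 0.80 = £1,657,892.00.
Per share: £1,657,892.00 / 2,445,000 shares = £0.68.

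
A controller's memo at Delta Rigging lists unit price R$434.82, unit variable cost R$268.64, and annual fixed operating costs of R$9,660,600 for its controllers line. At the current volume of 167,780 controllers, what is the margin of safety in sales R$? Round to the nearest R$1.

R$47,676,557

Contribution margin per unit = R$434.82 − R$268.64 = R$166.18. Break-even units = R$9,660,600 ÷ R$166.18 = 58,133.35; break-even revenue = 58,133.35 × R$434.82 = R$25,277,542.98.
Current sales = 167,780 × R$434.82 = R$72,954,099.60.
Margin of safety = R$72,954,099.60 − R$25,277,542.98 = R$47,676,557.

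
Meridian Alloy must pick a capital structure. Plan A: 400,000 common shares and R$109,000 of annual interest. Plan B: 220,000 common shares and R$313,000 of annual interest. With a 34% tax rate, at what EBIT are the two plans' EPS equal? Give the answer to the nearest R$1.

R$562,333

Set EPS_A = EPS_B: (EBIT − R$109,000)(1 − 0.34) ÷ 400,000 = (EBIT − R$313,000)(1 − 0.34) ÷ 220,000.
Cancelling (1 − t) and cross-multiplying: 220,000·(EBIT − 109,000) = 400,000·(EBIT − 313,000).
Solving, EBIT = (313,000·400,000 − 109,000·220,000) / (400,000 − 220,000) = 101,220,000,000 / 180,000 = 562,333.33.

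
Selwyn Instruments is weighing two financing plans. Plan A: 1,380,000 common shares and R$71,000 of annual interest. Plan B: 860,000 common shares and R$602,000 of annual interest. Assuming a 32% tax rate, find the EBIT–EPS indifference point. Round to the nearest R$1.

R$1,480,192

At indifference, (EBIT − 71,000)(1 − t)/1,380,000 = (EBIT − 602,000)(1 − t)/860,000.
The (1 − t) factor cancels: (EBIT − 71,000) × 860,000 = (EBIT − 602,000) × 1,380,000.
EBIT × (1,380,000 − 860,000) = 602,000 × 1,380,000 − 71,000 × 860,000 = 769,700,000,000, so EBIT = 769,700,000,000 ÷ 520,000 = 1,480,192.31.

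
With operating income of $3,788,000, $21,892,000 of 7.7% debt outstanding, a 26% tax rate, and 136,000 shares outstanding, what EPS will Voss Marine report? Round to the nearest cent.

Pre-tax income = $3,788,000 − $1,685,684.00 = $2,102,316.00.
Net income = $2,102,316.00 × (1 − 0.26) = $1,555,713.84.
Per share: $1,555,713.84 / 136,000 shares = $11.44.

$11.44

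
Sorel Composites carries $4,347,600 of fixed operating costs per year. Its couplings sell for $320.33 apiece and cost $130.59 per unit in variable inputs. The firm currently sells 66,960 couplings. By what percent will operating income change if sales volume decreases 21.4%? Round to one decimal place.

Contribution at this volume is 66,960 × $189.74 = $12,704,990.40.
Subtracting fixed costs: EBIT = $12,704,990.40 − $4,347,600 = $8,357,390.40.
So DOL = total CM / EBIT = $12,704,990.40 / $8,357,390.40 = 1.5202.
%ΔEBIT = DOL × %ΔSales = 1.5202 × -21.4% = -32.5%.

-32.5%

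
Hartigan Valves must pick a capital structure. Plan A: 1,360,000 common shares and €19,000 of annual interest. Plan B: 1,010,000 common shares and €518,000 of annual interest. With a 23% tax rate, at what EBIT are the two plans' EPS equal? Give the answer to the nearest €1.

At indifference, (EBIT − 19,000)(1 − t)/1,360,000 = (EBIT − 518,000)(1 − t)/1,010,000.
Cancelling (1 − t) and cross-multiplying: 1,010,000·(EBIT − 19,000) = 1,360,000·(EBIT − 518,000).
EBIT × (1,360,000 − 1,010,000) = 518,000 × 1,360,000 − 19,000 × 1,010,000 = 685,290,000,000, so EBIT = 685,290,000,000 ÷ 350,000 = 1,957,971.43.

€1,957,971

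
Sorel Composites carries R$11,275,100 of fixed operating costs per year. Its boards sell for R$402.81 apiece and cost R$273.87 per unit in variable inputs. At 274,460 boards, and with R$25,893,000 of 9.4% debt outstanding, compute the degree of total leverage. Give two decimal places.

Total contribution margin = 274,460 × R$128.94 = R$35,388,872.40.
Subtracting fixed costs: EBIT = R$35,388,872.40 − R$11,275,100 = R$24,113,772.40. Interest = R$2,433,942.00, so EBIT − I = R$21,679,830.40.
DCL = contribution ÷ (EBIT − I) = R$35,388,872.40 ÷ R$21,679,830.40 = 1.6323.

1.63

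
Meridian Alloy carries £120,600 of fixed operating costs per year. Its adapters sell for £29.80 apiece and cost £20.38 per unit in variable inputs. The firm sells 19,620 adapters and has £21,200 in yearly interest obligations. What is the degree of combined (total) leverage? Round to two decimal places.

At 19,620 units, contribution = 19,620 × £9.42 = £184,820.40.
Subtracting fixed costs: EBIT = £184,820.40 − £120,600 = £64,220.40. Interest = £21,200.00, so EBIT − I = £43,020.40.
Degree of total leverage = total CM / (EBIT − interest) = £184,820.40 / £43,020.40 = 4.2961.

4.30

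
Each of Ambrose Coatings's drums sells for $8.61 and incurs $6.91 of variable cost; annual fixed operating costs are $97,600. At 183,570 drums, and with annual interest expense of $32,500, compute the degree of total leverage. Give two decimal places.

1.71

Total contribution margin = 183,570 × $1.70 = $312,069.00.
Operating income = contribution − fixed costs = $312,069.00 − $97,600 = $214,469.00. Interest = $32,500.00, so EBIT − I = $181,969.00.
Degree of total leverage = total CM / (EBIT − interest) = $312,069.00 / $181,969.00 = 1.7150.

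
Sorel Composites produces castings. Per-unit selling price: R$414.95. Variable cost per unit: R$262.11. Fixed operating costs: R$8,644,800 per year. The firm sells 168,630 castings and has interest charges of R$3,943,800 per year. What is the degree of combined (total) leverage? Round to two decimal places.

1.95

Total contribution margin = 168,630 × R$152.84 = R$25,773,409.20.
Operating income = contribution − fixed costs = R$25,773,409.20 − R$8,644,800 = R$17,128,609.20. Interest = R$3,943,800.00.
DOL = R$25,773,409.20 ÷ R$17,128,609.20 = 1.5047; DFL = R$17,128,609.20 ÷ R$13,184,809.20 = 1.2991.
Combined leverage = 1.5047 × 1.2991 = 1.9548.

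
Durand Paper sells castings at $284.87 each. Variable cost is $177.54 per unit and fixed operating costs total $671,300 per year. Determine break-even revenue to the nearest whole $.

Contribution margin per unit = $284.87 − $177.54 = $107.33, a CM ratio of $107.33 ÷ $284.87 = 0.3768.
Break-even revenue = fixed costs × price ÷ CM = $671,300 × $284.87 ÷ $107.33 = $1,781,731.

$1,781,731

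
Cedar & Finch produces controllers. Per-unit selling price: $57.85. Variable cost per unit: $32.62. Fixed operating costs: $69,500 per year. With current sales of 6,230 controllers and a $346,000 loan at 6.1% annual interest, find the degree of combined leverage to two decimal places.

At 6,230 units, contribution = 6,230 × $25.23 = $157,182.90.
Subtracting fixed costs: EBIT = $157,182.90 − $69,500 = $87,682.90. Interest = $21,106.00, so EBIT − I = $66,576.90.
DCL = contribution ÷ (EBIT − I) = $157,182.90 ÷ $66,576.90 = 2.3609.

2.36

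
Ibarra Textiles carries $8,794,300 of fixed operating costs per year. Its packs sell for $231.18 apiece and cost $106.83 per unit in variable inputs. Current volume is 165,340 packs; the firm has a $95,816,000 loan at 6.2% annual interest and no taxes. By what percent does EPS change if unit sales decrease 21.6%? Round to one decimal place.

Contribution at this volume is 165,340 × $124.35 = $20,560,029.00.
Subtracting fixed costs: EBIT = $20,560,029.00 − $8,794,300 = $11,765,729.00.
After interest of $5,940,592.00, pre-tax earnings = $5,825,137.00.
Degree of combined leverage = contribution ÷ (EBIT − I) = $20,560,029.00 ÷ $5,825,137.00 = 3.5295.
EPS therefore changes by 3.5295 × (-21.6%) = -76.2%.

-76.2%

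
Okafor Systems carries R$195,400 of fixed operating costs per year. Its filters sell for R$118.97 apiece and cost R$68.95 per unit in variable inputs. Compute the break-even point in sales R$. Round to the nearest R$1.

R$464,749

Contribution margin per unit = R$118.97 − R$68.95 = R$50.02, a CM ratio of R$50.02 ÷ R$118.97 = 0.4204.
Break-even revenue = fixed costs × price ÷ CM = R$195,400 × R$118.97 ÷ R$50.02 = R$464,749.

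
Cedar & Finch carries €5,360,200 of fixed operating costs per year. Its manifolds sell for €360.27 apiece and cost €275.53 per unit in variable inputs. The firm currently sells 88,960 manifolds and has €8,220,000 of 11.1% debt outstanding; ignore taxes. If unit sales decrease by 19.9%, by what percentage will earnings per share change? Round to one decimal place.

Contribution at this volume is 88,960 × €84.74 = €7,538,470.40.
Operating income = contribution − fixed costs = €7,538,470.40 − €5,360,200 = €2,178,270.40.
After interest of €912,420.00, pre-tax earnings = €1,265,850.40.
Degree of combined leverage = contribution ÷ (EBIT − I) = €7,538,470.40 ÷ €1,265,850.40 = 5.9553.
%ΔEPS = DCL × %ΔSales = 5.9553 × -19.9% = -118.5%.

-118.5%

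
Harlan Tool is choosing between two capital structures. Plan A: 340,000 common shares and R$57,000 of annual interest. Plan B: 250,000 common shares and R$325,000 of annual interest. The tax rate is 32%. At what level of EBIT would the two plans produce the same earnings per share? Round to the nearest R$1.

At indifference, (EBIT − 57,000)(1 − t)/340,000 = (EBIT − 325,000)(1 − t)/250,000.
Cancelling (1 − t) and cross-multiplying: 250,000·(EBIT − 57,000) = 340,000·(EBIT − 325,000).
Solving, EBIT = (325,000·340,000 − 57,000·250,000) / (340,000 − 250,000) = 96,250,000,000 / 90,000 = 1,069,444.44.

R$1,069,444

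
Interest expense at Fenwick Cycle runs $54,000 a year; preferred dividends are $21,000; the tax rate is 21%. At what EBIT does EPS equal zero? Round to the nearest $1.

$80,582

Grossing the preferred dividend up to pre-tax terms: $21,000 / (1 − 0.21) = $26,582.28.
Financial break-even EBIT = interest + D_p ÷ (1 − t) = $54,000 + $26,582.28 = $80,582.28.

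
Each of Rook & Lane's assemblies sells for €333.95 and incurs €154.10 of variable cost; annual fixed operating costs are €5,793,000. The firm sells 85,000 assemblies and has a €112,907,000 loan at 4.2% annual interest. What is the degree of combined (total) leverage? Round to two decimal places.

Total contribution margin = 85,000 × €179.85 = €15,287,250.00.
EBIT = €15,287,250.00 − €5,793,000 = €9,494,250.00. Interest = €4,742,094.00.
DOL = €15,287,250.00 ÷ €9,494,250.00 = 1.6102; DFL = €9,494,250.00 ÷ €4,752,156.00 = 1.9979.
Combined leverage = 1.6102 × 1.9979 = 3.2170.

3.22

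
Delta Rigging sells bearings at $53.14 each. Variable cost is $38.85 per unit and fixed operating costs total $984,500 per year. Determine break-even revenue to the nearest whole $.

Contribution margin per unit = $53.14 − $38.85 = $14.29, a CM ratio of $14.29 ÷ $53.14 = 0.2689.
Break-even revenue = fixed costs × price ÷ CM = $984,500 × $53.14 ÷ $14.29 = $3,661,045.

$3,661,045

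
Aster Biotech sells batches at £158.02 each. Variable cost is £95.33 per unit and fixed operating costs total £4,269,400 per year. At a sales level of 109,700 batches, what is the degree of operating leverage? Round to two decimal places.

2.64

Total contribution margin = 109,700 × £62.69 = £6,877,093.00.
EBIT = £6,877,093.00 − £4,269,400 = £2,607,693.00.
Degree of operating leverage = £6,877,093.00 / £2,607,693.00 = 2.6372.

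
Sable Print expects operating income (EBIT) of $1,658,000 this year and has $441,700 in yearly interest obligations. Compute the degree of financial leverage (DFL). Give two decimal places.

Annual interest charges come to $441,700.00.
Degree of financial leverage = EBIT / (EBIT − interest) = $1,658,000 / $1,216,300.00 = 1.3632.

1.36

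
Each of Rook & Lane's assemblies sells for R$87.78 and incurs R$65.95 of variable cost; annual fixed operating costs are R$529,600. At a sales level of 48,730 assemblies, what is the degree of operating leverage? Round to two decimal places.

1.99

At 48,730 units, contribution = 48,730 × R$21.83 = R$1,063,775.90.
Operating income = contribution − fixed costs = R$1,063,775.90 − R$529,600 = R$534,175.90.
So DOL = total CM / EBIT = R$1,063,775.90 / R$534,175.90 = 1.9914.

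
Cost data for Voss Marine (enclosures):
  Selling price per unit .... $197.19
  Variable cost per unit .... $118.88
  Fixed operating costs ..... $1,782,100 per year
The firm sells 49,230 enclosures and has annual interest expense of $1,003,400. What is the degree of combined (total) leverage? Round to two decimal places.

3.60

Contribution at this volume is 49,230 × $78.31 = $3,855,201.30.
Subtracting fixed costs: EBIT = $3,855,201.30 − $1,782,100 = $2,073,101.30. Interest = $1,003,400.00.
DOL = $3,855,201.30 ÷ $2,073,101.30 = 1.8596; DFL = $2,073,101.30 ÷ $1,069,701.30 = 1.9380.
DCL = DOL × DFL = 1.8596 × 1.9380 = 3.6039.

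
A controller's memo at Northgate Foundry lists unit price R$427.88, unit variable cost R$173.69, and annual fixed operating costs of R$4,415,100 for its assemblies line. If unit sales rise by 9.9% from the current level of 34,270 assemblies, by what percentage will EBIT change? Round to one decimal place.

+20.1%

Contribution at this volume is 34,270 × R$254.19 = R$8,711,091.30.
Operating income = contribution − fixed costs = R$8,711,091.30 − R$4,415,100 = R$4,295,991.30.
DOL = contribution ÷ EBIT = R$8,711,091.30 ÷ R$4,295,991.30 = 2.0277.
Operating income changes by 2.0277 × +9.9% = +20.1%.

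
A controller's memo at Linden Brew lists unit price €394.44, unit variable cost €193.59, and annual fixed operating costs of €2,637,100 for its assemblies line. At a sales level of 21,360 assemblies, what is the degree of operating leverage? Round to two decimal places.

2.60

At 21,360 units, contribution = 21,360 × €200.85 = €4,290,156.00.
EBIT = €4,290,156.00 − €2,637,100 = €1,653,056.00.
DOL = contribution ÷ EBIT = €4,290,156.00 ÷ €1,653,056.00 = 2.5953.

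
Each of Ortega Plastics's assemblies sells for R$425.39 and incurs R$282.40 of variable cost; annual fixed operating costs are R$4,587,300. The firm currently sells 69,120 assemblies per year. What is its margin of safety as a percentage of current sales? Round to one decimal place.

Unit CM = price − variable cost = R$425.39 − R$282.40 = R$142.99. Break-even units = R$4,587,300 ÷ R$142.99 = 32,081.26; break-even revenue = 32,081.26 × R$425.39 = R$13,647,049.07.
Current sales = 69,120 × R$425.39 = R$29,402,956.80.
Margin of safety = (R$29,402,956.80 − R$13,647,049.07) ÷ R$29,402,956.80 = 53.6%.

53.6%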